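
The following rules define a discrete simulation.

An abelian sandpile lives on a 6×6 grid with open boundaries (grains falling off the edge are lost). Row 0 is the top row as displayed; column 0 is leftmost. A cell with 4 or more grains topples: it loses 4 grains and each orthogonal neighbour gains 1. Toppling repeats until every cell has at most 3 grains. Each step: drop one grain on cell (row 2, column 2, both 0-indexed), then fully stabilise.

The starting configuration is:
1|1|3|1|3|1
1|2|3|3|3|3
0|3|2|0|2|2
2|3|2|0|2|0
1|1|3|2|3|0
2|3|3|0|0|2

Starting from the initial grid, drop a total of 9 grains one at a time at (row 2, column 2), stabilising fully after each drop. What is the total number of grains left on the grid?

64

0) 1|1|3|1|3|1
1|2|3|3|3|3
0|3|2|0|2|2
2|3|2|0|2|0
1|1|3|2|3|0
2|3|3|0|0|2
1) 1|1|3|1|3|1
1|2|3|3|3|3
0|3|3|0|2|2
2|3|2|0|2|0
1|1|3|2|3|0
2|3|3|0|0|2
2) 1|3|1|0|1|3
2|0|3|2|2|0
1|2|3|2|3|3
3|2|1|1|2|0
2|0|2|3|3|0
3|1|1|1|0|2
3) 1|3|2|0|1|3
2|1|0|3|2|0
1|3|1|3|3|3
3|2|2|1|2|0
2|0|2|3|3|0
3|1|1|1|0|2
4) 1|3|2|0|1|3
2|1|0|3|2|0
1|3|2|3|3|3
3|2|2|1|2|0
2|0|2|3|3|0
3|1|1|1|0|2
5) 1|3|2|0|1|3
2|1|0|3|2|0
1|3|3|3|3|3
3|2|2|1|2|0
2|0|2|3|3|0
3|1|1|1|0|2
6) 1|3|2|1|2|3
2|2|2|1|0|2
2|0|2|2|2|0
3|3|3|2|3|1
2|0|2|3|3|0
3|1|1|1|0|2
7) 1|3|2|1|2|3
2|2|2|1|0|2
2|0|3|2|2|0
3|3|3|2|3|1
2|0|2|3|3|0
3|1|1|1|0|2
8) 1|3|2|1|2|3
2|2|3|1|0|2
3|2|1|3|2|0
0|1|1|3|3|1
3|1|3|3|3|0
3|1|1|1|0|2
9) 1|3|2|1|2|3
2|2|3|1|0|2
3|2|2|3|2|0
0|1|1|3|3|1
3|1|3|3|3|0
3|1|1|1|0|2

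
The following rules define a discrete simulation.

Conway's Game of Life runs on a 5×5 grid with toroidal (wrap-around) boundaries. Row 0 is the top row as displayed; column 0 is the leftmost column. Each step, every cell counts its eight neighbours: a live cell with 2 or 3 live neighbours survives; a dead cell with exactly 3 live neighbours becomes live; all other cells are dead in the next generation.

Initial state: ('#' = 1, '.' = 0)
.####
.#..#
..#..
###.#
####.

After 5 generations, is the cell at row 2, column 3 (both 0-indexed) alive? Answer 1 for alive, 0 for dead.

1

step 0: .####
.#..#
..#..
###.#
####.
step 1: .....
.#..#
..#.#
....#
.....
step 2: .....
#..#.
....#
...#.
.....
step 3: .....
....#
...##
.....
.....
step 4: .....
...##
...##
.....
.....
step 5: .....
...##
...##
.....
.....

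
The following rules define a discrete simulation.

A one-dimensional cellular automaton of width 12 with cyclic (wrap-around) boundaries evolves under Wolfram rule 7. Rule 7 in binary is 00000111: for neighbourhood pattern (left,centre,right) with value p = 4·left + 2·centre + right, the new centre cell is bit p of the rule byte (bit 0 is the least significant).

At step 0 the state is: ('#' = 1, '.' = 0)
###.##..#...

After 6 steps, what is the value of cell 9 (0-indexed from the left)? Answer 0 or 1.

t=0: ###.##..#...
t=1: .......##.##
t=2: .######.....
t=3: #.......####
t=4: ..######....
t=5: ##.......###
t=6: ...######...

0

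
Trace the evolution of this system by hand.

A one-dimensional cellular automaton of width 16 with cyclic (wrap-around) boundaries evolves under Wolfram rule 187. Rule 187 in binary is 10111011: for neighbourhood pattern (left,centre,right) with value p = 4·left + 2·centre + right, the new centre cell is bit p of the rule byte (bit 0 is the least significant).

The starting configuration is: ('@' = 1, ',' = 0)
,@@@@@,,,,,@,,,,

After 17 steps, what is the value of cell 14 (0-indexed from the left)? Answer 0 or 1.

k=0  ,@@@@@,,,,,@,,,,
k=1  @@@@@,@@@@@,@@@@
k=2  @@@@,@@@@@,@@@@@
k=3  @@@,@@@@@,@@@@@@
k=4  @@,@@@@@,@@@@@@@
k=5  @,@@@@@,@@@@@@@@
k=6  ,@@@@@,@@@@@@@@@
k=7  @@@@@,@@@@@@@@@,
k=8  @@@@,@@@@@@@@@,@
k=9  @@@,@@@@@@@@@,@@
k=10  @@,@@@@@@@@@,@@@
k=11  @,@@@@@@@@@,@@@@
k=12  ,@@@@@@@@@,@@@@@
k=13  @@@@@@@@@,@@@@@,
k=14  @@@@@@@@,@@@@@,@
k=15  @@@@@@@,@@@@@,@@
k=16  @@@@@@,@@@@@,@@@
k=17  @@@@@,@@@@@,@@@@

1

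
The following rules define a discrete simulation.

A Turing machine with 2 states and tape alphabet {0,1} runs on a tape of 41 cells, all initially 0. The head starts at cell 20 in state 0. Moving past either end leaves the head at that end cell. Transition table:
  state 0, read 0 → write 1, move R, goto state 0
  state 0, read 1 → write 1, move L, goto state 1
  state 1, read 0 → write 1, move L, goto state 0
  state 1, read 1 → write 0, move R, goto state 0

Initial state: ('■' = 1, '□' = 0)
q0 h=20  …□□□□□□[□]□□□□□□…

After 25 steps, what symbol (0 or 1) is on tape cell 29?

1

0) q0 h=20  …□□□□□□[□]□□□□□□…
1) q0 h=21  …□□□□□■[□]□□□□□□…
2) q0 h=22  …□□□□■■[□]□□□□□□…
3) q0 h=23  …□□□■■■[□]□□□□□□…
4) q0 h=24  …□□■■■■[□]□□□□□□…
5) q0 h=25  …□■■■■■[□]□□□□□□…
6) q0 h=26  …■■■■■■[□]□□□□□□…
7) q0 h=27  …■■■■■■[□]□□□□□□…
8) q0 h=28  …■■■■■■[□]□□□□□□…
9) q0 h=29  …■■■■■■[□]□□□□□□…
10) q0 h=30  …■■■■■■[□]□□□□□□…
11) q0 h=31  …■■■■■■[□]□□□□□□…
12) q0 h=32  …■■■■■■[□]□□□□□□…
13) q0 h=33  …■■■■■■[□]□□□□□□…
14) q0 h=34  …■■■■■■[□]□□□□□□|
15) q0 h=35  …■■■■■■[□]□□□□□|
16) q0 h=36  …■■■■■■[□]□□□□|
17) q0 h=37  …■■■■■■[□]□□□|
18) q0 h=38  …■■■■■■[□]□□|
19) q0 h=39  …■■■■■■[□]□|
20) q0 h=40  …■■■■■■[□]|
21) q0 h=40  …■■■■■■[■]|
22) q1 h=39  …■■■■■■[■]■|
23) q0 h=40  …■■■■■□[■]|
24) q1 h=39  …■■■■■■[□]■|
25) q0 h=38  …■■■■■■[■]■■|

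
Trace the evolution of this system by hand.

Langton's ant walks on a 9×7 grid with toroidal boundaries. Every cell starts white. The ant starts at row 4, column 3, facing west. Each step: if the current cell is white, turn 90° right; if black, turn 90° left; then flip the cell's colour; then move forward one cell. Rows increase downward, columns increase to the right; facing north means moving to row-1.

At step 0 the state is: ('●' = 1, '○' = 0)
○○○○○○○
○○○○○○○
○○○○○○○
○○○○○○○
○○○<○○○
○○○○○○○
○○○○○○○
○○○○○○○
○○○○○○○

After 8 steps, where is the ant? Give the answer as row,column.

[0] ○○○○○○○
○○○○○○○
○○○○○○○
○○○○○○○
○○○<○○○
○○○○○○○
○○○○○○○
○○○○○○○
○○○○○○○
[1] ○○○○○○○
○○○○○○○
○○○○○○○
○○○^○○○
○○○●○○○
○○○○○○○
○○○○○○○
○○○○○○○
○○○○○○○
[2] ○○○○○○○
○○○○○○○
○○○○○○○
○○○●>○○
○○○●○○○
○○○○○○○
○○○○○○○
○○○○○○○
○○○○○○○
[3] ○○○○○○○
○○○○○○○
○○○○○○○
○○○●●○○
○○○●v○○
○○○○○○○
○○○○○○○
○○○○○○○
○○○○○○○
[4] ○○○○○○○
○○○○○○○
○○○○○○○
○○○●●○○
○○○<●○○
○○○○○○○
○○○○○○○
○○○○○○○
○○○○○○○
[5] ○○○○○○○
○○○○○○○
○○○○○○○
○○○●●○○
○○○○●○○
○○○v○○○
○○○○○○○
○○○○○○○
○○○○○○○
[6] ○○○○○○○
○○○○○○○
○○○○○○○
○○○●●○○
○○○○●○○
○○<●○○○
○○○○○○○
○○○○○○○
○○○○○○○
[7] ○○○○○○○
○○○○○○○
○○○○○○○
○○○●●○○
○○^○●○○
○○●●○○○
○○○○○○○
○○○○○○○
○○○○○○○
[8] ○○○○○○○
○○○○○○○
○○○○○○○
○○○●●○○
○○●>●○○
○○●●○○○
○○○○○○○
○○○○○○○
○○○○○○○

4,3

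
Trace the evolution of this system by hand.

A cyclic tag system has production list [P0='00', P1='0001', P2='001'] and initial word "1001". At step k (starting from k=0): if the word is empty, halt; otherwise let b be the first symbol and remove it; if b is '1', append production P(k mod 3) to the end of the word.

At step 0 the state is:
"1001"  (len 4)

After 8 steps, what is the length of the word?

0

[0] "1001"  (len 4)
[1] "00100"  (len 5)
[2] "0100"  (len 4)
[3] "100"  (len 3)
[4] "0000"  (len 4)
[5] "000"  (len 3)
[6] "00"  (len 2)
[7] "0"  (len 1)
[8] (halted — word empty)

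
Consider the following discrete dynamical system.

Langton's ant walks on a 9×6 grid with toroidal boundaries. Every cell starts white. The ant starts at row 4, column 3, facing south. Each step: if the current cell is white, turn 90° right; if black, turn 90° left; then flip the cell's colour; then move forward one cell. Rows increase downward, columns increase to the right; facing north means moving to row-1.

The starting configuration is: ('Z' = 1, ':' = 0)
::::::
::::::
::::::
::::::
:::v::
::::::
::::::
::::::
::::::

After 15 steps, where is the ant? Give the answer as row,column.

3,3

0) ::::::
::::::
::::::
::::::
:::v::
::::::
::::::
::::::
::::::
1) ::::::
::::::
::::::
::::::
::<Z::
::::::
::::::
::::::
::::::
2) ::::::
::::::
::::::
::^:::
::ZZ::
::::::
::::::
::::::
::::::
3) ::::::
::::::
::::::
::Z>::
::ZZ::
::::::
::::::
::::::
::::::
4) ::::::
::::::
::::::
::ZZ::
::Zv::
::::::
::::::
::::::
::::::
5) ::::::
::::::
::::::
::ZZ::
::Z:>:
::::::
::::::
::::::
::::::
6) ::::::
::::::
::::::
::ZZ::
::Z:Z:
::::v:
::::::
::::::
::::::
7) ::::::
::::::
::::::
::ZZ::
::Z:Z:
:::<Z:
::::::
::::::
::::::
8) ::::::
::::::
::::::
::ZZ::
::Z^Z:
:::ZZ:
::::::
::::::
::::::
9) ::::::
::::::
::::::
::ZZ::
::ZZ>:
:::ZZ:
::::::
::::::
::::::
10) ::::::
::::::
::::::
::ZZ^:
::ZZ::
:::ZZ:
::::::
::::::
::::::
11) ::::::
::::::
::::::
::ZZZ>
::ZZ::
:::ZZ:
::::::
::::::
::::::
12) ::::::
::::::
::::::
::ZZZZ
::ZZ:v
:::ZZ:
::::::
::::::
::::::
13) ::::::
::::::
::::::
::ZZZZ
::ZZ<Z
:::ZZ:
::::::
::::::
::::::
14) ::::::
::::::
::::::
::ZZ^Z
::ZZZZ
:::ZZ:
::::::
::::::
::::::
15) ::::::
::::::
::::::
::Z<:Z
::ZZZZ
:::ZZ:
::::::
::::::
::::::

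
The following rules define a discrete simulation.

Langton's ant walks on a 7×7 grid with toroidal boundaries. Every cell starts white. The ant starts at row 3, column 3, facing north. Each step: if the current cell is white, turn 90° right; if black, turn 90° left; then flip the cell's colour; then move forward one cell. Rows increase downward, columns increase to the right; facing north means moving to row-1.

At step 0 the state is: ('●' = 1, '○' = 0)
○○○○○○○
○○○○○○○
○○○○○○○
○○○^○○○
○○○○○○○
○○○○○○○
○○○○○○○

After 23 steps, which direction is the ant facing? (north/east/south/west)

0) ○○○○○○○
○○○○○○○
○○○○○○○
○○○^○○○
○○○○○○○
○○○○○○○
○○○○○○○
1) ○○○○○○○
○○○○○○○
○○○○○○○
○○○●>○○
○○○○○○○
○○○○○○○
○○○○○○○
2) ○○○○○○○
○○○○○○○
○○○○○○○
○○○●●○○
○○○○v○○
○○○○○○○
○○○○○○○
3) ○○○○○○○
○○○○○○○
○○○○○○○
○○○●●○○
○○○<●○○
○○○○○○○
○○○○○○○
4) ○○○○○○○
○○○○○○○
○○○○○○○
○○○^●○○
○○○●●○○
○○○○○○○
○○○○○○○
5) ○○○○○○○
○○○○○○○
○○○○○○○
○○<○●○○
○○○●●○○
○○○○○○○
○○○○○○○
6) ○○○○○○○
○○○○○○○
○○^○○○○
○○●○●○○
○○○●●○○
○○○○○○○
○○○○○○○
7) ○○○○○○○
○○○○○○○
○○●>○○○
○○●○●○○
○○○●●○○
○○○○○○○
○○○○○○○
8) ○○○○○○○
○○○○○○○
○○●●○○○
○○●v●○○
○○○●●○○
○○○○○○○
○○○○○○○
9) ○○○○○○○
○○○○○○○
○○●●○○○
○○<●●○○
○○○●●○○
○○○○○○○
○○○○○○○
10) ○○○○○○○
○○○○○○○
○○●●○○○
○○○●●○○
○○v●●○○
○○○○○○○
○○○○○○○
11) ○○○○○○○
○○○○○○○
○○●●○○○
○○○●●○○
○<●●●○○
○○○○○○○
○○○○○○○
12) ○○○○○○○
○○○○○○○
○○●●○○○
○^○●●○○
○●●●●○○
○○○○○○○
○○○○○○○
13) ○○○○○○○
○○○○○○○
○○●●○○○
○●>●●○○
○●●●●○○
○○○○○○○
○○○○○○○
14) ○○○○○○○
○○○○○○○
○○●●○○○
○●●●●○○
○●v●●○○
○○○○○○○
○○○○○○○
15) ○○○○○○○
○○○○○○○
○○●●○○○
○●●●●○○
○●○>●○○
○○○○○○○
○○○○○○○
16) ○○○○○○○
○○○○○○○
○○●●○○○
○●●^●○○
○●○○●○○
○○○○○○○
○○○○○○○
17) ○○○○○○○
○○○○○○○
○○●●○○○
○●<○●○○
○●○○●○○
○○○○○○○
○○○○○○○
18) ○○○○○○○
○○○○○○○
○○●●○○○
○●○○●○○
○●v○●○○
○○○○○○○
○○○○○○○
19) ○○○○○○○
○○○○○○○
○○●●○○○
○●○○●○○
○<●○●○○
○○○○○○○
○○○○○○○
20) ○○○○○○○
○○○○○○○
○○●●○○○
○●○○●○○
○○●○●○○
○v○○○○○
○○○○○○○
21) ○○○○○○○
○○○○○○○
○○●●○○○
○●○○●○○
○○●○●○○
<●○○○○○
○○○○○○○
22) ○○○○○○○
○○○○○○○
○○●●○○○
○●○○●○○
^○●○●○○
●●○○○○○
○○○○○○○
23) ○○○○○○○
○○○○○○○
○○●●○○○
○●○○●○○
●>●○●○○
●●○○○○○
○○○○○○○

east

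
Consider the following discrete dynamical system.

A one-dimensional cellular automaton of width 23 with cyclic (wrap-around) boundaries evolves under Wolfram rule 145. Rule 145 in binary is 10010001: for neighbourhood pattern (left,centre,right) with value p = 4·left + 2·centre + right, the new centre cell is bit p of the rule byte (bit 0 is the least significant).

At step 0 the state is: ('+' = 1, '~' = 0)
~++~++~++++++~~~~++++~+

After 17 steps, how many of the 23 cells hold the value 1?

k=0  ~++~++~++++++~~~~++++~+
k=1  ~~~~~~~~++++~+++~~++~~~
k=2  +++++++~~++~~~+~+~~~+++
k=3  ++++++~+~~~++~~~~++~~++
k=4  +++++~~~++~~~+++~~~+~~+
k=5  ++++~++~~~++~~+~++~~+~~
k=6  ~++~~~~++~~~+~~~~~+~~+~
k=7  ~~~+++~~~++~~++++~~+~~+
k=8  ++~~+~++~~~+~~++~+~~+~~
k=9  ~~+~~~~~++~~+~~~~~+~~+~
k=10  +~~++++~~~+~~++++~~+~~+
k=11  ~+~~++~++~~+~~++~+~~+~~
k=12  ~~+~~~~~~+~~+~~~~~+~~++
k=13  +~~+++++~~+~~++++~~+~~~
k=14  ~+~~+++~+~~+~~++~+~~++~
k=15  ~~+~~+~~~+~~+~~~~~+~~~+
k=16  +~~+~~++~~+~~++++~~++~~
k=17  ~+~~+~~~+~~+~~++~+~~~+~

8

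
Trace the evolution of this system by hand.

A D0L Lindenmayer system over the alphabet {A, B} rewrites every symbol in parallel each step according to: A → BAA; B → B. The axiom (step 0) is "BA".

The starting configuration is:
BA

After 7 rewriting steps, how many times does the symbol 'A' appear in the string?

k=0  BA
k=1  BBAA
k=2  BBBAABAA
k=3  BBBBAABAABBAABAA
k=4  BBBBBAABAABBAABAABBBAABAABBAABAA
k=5  BBBBBBAABAABBAABAABBBAABAABBAABAABBBBAABAABBAABAABBBAABAABBAABAA
k=6  BBBBBBBAABAABBAABAABBBAABAABBAABAABBBBAABAABBAABAABBBAABAA…AABAABBAABAABBBAABAABBAABAABBBBAABAABBAABAABBBAABAABBAABAA  (len 128)
k=7  BBBBBBBBAABAABBAABAABBBAABAABBAABAABBBBAABAABBAABAABBBAABA…AABAABBAABAABBBAABAABBAABAABBBBAABAABBAABAABBBAABAABBAABAA  (len 256)

128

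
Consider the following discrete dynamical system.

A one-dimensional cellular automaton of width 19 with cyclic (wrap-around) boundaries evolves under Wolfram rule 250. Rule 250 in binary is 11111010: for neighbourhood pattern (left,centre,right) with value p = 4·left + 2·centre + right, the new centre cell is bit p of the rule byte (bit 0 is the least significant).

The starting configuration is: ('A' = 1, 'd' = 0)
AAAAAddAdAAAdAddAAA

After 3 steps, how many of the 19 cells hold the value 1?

gen 0: AAAAAddAdAAAdAddAAA
gen 1: AAAAAAAdAAAAAdAAAAA
gen 2: AAAAAAAAAAAAAAAAAAA
gen 3: AAAAAAAAAAAAAAAAAAA

19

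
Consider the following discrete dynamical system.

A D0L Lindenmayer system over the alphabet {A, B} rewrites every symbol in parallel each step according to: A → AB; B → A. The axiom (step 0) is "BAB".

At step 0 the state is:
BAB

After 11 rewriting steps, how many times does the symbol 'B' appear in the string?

199

gen 0: BAB
gen 1: AABA
gen 2: ABABAAB
gen 3: ABAABAABABA
gen 4: ABAABABAABABAABAAB
gen 5: ABAABABAABAABABAABAABABAABABA
gen 6: ABAABABAABAABABAABABAABAABABAABABAABAABABAABAAB
gen 7: ABAABABAABAABABAABABAABAABABAABAABABAABABAABAABABAABAABABAABABAABAABABAABABA
gen 8: ABAABABAABAABABAABABAABAABABAABAABABAABABAABAABABAABABAABA…AABABAABABAABAABABAABABAABAABABAABAABABAABABAABAABABAABAAB  (len 123)
gen 9: ABAABABAABAABABAABABAABAABABAABAABABAABABAABAABABAABABAABA…AABABAABABAABAABABAABABAABAABABAABAABABAABABAABAABABAABABA  (len 199)
gen 10: ABAABABAABAABABAABABAABAABABAABAABABAABABAABAABABAABABAABA…AABABAABABAABAABABAABABAABAABABAABAABABAABABAABAABABAABAAB  (len 322)
gen 11: ABAABABAABAABABAABABAABAABABAABAABABAABABAABAABABAABABAABA…AABABAABABAABAABABAABABAABAABABAABAABABAABABAABAABABAABABA  (len 521)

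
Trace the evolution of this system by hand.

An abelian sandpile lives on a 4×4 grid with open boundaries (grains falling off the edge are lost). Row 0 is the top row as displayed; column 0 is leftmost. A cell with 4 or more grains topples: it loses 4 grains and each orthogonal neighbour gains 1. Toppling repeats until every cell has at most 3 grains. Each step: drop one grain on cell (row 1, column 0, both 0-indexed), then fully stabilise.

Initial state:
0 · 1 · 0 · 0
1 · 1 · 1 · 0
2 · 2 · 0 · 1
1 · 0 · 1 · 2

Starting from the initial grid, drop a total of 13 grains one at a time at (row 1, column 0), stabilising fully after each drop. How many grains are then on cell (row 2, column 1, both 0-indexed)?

[0] 0 · 1 · 0 · 0
1 · 1 · 1 · 0
2 · 2 · 0 · 1
1 · 0 · 1 · 2
[1] 0 · 1 · 0 · 0
2 · 1 · 1 · 0
2 · 2 · 0 · 1
1 · 0 · 1 · 2
[2] 0 · 1 · 0 · 0
3 · 1 · 1 · 0
2 · 2 · 0 · 1
1 · 0 · 1 · 2
[3] 1 · 1 · 0 · 0
0 · 2 · 1 · 0
3 · 2 · 0 · 1
1 · 0 · 1 · 2
[4] 1 · 1 · 0 · 0
1 · 2 · 1 · 0
3 · 2 · 0 · 1
1 · 0 · 1 · 2
[5] 1 · 1 · 0 · 0
2 · 2 · 1 · 0
3 · 2 · 0 · 1
1 · 0 · 1 · 2
[6] 1 · 1 · 0 · 0
3 · 2 · 1 · 0
3 · 2 · 0 · 1
1 · 0 · 1 · 2
[7] 2 · 1 · 0 · 0
1 · 3 · 1 · 0
0 · 3 · 0 · 1
2 · 0 · 1 · 2
[8] 2 · 1 · 0 · 0
2 · 3 · 1 · 0
0 · 3 · 0 · 1
2 · 0 · 1 · 2
[9] 2 · 1 · 0 · 0
3 · 3 · 1 · 0
0 · 3 · 0 · 1
2 · 0 · 1 · 2
[10] 3 · 2 · 0 · 0
1 · 1 · 2 · 0
2 · 0 · 1 · 1
2 · 1 · 1 · 2
[11] 3 · 2 · 0 · 0
2 · 1 · 2 · 0
2 · 0 · 1 · 1
2 · 1 · 1 · 2
[12] 3 · 2 · 0 · 0
3 · 1 · 2 · 0
2 · 0 · 1 · 1
2 · 1 · 1 · 2
[13] 0 · 3 · 0 · 0
1 · 2 · 2 · 0
3 · 0 · 1 · 1
2 · 1 · 1 · 2

0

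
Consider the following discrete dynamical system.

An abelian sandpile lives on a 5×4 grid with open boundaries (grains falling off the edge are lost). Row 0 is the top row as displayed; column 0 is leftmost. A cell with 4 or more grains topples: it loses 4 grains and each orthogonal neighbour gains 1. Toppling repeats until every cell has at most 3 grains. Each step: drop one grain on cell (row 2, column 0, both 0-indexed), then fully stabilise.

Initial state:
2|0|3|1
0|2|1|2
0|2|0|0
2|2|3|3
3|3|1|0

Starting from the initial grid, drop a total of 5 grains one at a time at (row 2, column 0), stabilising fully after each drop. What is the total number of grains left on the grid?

34

t=0: 2|0|3|1
0|2|1|2
0|2|0|0
2|2|3|3
3|3|1|0
t=1: 2|0|3|1
0|2|1|2
1|2|0|0
2|2|3|3
3|3|1|0
t=2: 2|0|3|1
0|2|1|2
2|2|0|0
2|2|3|3
3|3|1|0
t=3: 2|0|3|1
0|2|1|2
3|2|0|0
2|2|3|3
3|3|1|0
t=4: 2|0|3|1
1|2|1|2
0|3|0|0
3|2|3|3
3|3|1|0
t=5: 2|0|3|1
1|2|1|2
1|3|0|0
3|2|3|3
3|3|1|0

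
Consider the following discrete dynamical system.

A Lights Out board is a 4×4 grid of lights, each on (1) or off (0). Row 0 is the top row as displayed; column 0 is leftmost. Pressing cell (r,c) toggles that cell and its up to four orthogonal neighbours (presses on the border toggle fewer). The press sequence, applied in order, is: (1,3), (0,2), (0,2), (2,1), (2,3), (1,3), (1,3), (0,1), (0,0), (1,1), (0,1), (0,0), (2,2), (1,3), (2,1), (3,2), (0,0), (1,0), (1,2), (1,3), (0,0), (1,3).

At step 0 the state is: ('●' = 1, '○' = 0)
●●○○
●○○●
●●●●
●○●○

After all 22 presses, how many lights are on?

11

t=0: ●●○○
●○○●
●●●●
●○●○
t=1: ●●○●
●○●○
●●●○
●○●○
t=2: ●○●○
●○○○
●●●○
●○●○
t=3: ●●○●
●○●○
●●●○
●○●○
t=4: ●●○●
●●●○
○○○○
●●●○
t=5: ●●○●
●●●●
○○●●
●●●●
t=6: ●●○○
●●○○
○○●○
●●●●
t=7: ●●○●
●●●●
○○●●
●●●●
t=8: ○○●●
●○●●
○○●●
●●●●
t=9: ●●●●
○○●●
○○●●
●●●●
t=10: ●○●●
●●○●
○●●●
●●●●
t=11: ○●○●
●○○●
○●●●
●●●●
t=12: ●○○●
○○○●
○●●●
●●●●
t=13: ●○○●
○○●●
○○○○
●●○●
t=14: ●○○○
○○○○
○○○●
●●○●
t=15: ●○○○
○●○○
●●●●
●○○●
t=16: ●○○○
○●○○
●●○●
●●●○
t=17: ○●○○
●●○○
●●○●
●●●○
t=18: ●●○○
○○○○
○●○●
●●●○
t=19: ●●●○
○●●●
○●●●
●●●○
t=20: ●●●●
○●○○
○●●○
●●●○
t=21: ○○●●
●●○○
○●●○
●●●○
t=22: ○○●○
●●●●
○●●●
●●●○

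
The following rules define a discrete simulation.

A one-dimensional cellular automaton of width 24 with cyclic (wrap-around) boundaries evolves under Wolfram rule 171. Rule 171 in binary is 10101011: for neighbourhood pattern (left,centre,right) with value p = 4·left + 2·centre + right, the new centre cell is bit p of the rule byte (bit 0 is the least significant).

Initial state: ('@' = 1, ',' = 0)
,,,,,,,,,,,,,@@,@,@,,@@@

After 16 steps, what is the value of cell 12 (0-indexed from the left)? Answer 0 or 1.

1

gen 0: ,,,,,,,,,,,,,@@,@,@,,@@@
gen 1: ,@@@@@@@@@@@@@,@,@,,@@@,
gen 2: @@@@@@@@@@@@@,@,@,,@@@,,
gen 3: @@@@@@@@@@@@,@,@,,@@@,,@
gen 4: @@@@@@@@@@@,@,@,,@@@,,@@
gen 5: @@@@@@@@@@,@,@,,@@@,,@@@
gen 6: @@@@@@@@@,@,@,,@@@,,@@@@
gen 7: @@@@@@@@,@,@,,@@@,,@@@@@
gen 8: @@@@@@@,@,@,,@@@,,@@@@@@
gen 9: @@@@@@,@,@,,@@@,,@@@@@@@
gen 10: @@@@@,@,@,,@@@,,@@@@@@@@
gen 11: @@@@,@,@,,@@@,,@@@@@@@@@
gen 12: @@@,@,@,,@@@,,@@@@@@@@@@
gen 13: @@,@,@,,@@@,,@@@@@@@@@@@
gen 14: @,@,@,,@@@,,@@@@@@@@@@@@
gen 15: ,@,@,,@@@,,@@@@@@@@@@@@@
gen 16: @,@,,@@@,,@@@@@@@@@@@@@,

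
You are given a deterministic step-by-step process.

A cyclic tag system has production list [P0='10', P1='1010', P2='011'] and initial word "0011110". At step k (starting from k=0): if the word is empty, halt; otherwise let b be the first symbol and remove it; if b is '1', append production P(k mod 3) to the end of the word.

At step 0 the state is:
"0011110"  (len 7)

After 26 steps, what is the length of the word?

t=0: "0011110"  (len 7)
t=1: "011110"  (len 6)
t=2: "11110"  (len 5)
t=3: "1110011"  (len 7)
t=4: "11001110"  (len 8)
t=5: "10011101010"  (len 11)
t=6: "0011101010011"  (len 13)
t=7: "011101010011"  (len 12)
t=8: "11101010011"  (len 11)
t=9: "1101010011011"  (len 13)
t=10: "10101001101110"  (len 14)
t=11: "01010011011101010"  (len 17)
t=12: "1010011011101010"  (len 16)
t=13: "01001101110101010"  (len 17)
t=14: "1001101110101010"  (len 16)
t=15: "001101110101010011"  (len 18)
t=16: "01101110101010011"  (len 17)
t=17: "1101110101010011"  (len 16)
t=18: "101110101010011011"  (len 18)
t=19: "0111010101001101110"  (len 19)
t=20: "111010101001101110"  (len 18)
t=21: "11010101001101110011"  (len 20)
t=22: "101010100110111001110"  (len 21)
t=23: "010101001101110011101010"  (len 24)
t=24: "10101001101110011101010"  (len 23)
t=25: "010100110111001110101010"  (len 24)
t=26: "10100110111001110101010"  (len 23)

23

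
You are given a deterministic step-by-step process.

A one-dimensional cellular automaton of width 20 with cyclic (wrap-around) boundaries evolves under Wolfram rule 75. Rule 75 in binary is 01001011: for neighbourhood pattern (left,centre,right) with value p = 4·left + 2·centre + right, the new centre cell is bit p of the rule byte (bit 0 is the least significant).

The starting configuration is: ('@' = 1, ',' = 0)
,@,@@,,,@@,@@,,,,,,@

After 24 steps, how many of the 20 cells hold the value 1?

10

gen 0: ,@,@@,,,@@,@@,,,,,,@
gen 1: ,,,@@,@@@@,@@,@@@@@,
gen 2: @@@@@,@,,@,@@,@,,,@,
gen 3: @,,,@,,,@,,@@,,,@@,,
gen 4: ,,@@,,@@,,@@@,@@@@,@
gen 5: ,@@@,@@@,@@,@,@,,@,,
gen 6: @@,@,@,@,@@,,,,,@,,@
gen 7: ,@,,,,,,,@@,@@@@,,@@
gen 8: ,,,@@@@@@@@,@,,@,@@@
gen 9: ,@@@,,,,,,@,,,@,,@,@
gen 10: ,@,@,@@@@@,,@@,,@,,,
gen 11: @,,,,@,,,@,@@@,@,,@@
gen 12: @,@@@,,@@,,@,@,,,@@,
gen 13: ,,@,@,@@@,@,,,,@@@@,
gen 14: @@,,,,@,@,,,@@@@,,@,
gen 15: @@,@@@,,,,@@@,,@,@,,
gen 16: @@,@,@,@@@@,@,@,,,,@
gen 17: ,@,,,,,@,,@,,,,,@@@@
gen 18: ,,,@@@@,,@,,@@@@@,,@
gen 19: ,@@@,,@,@,,@@,,,@,@,
gen 20: @@,@,@,,,,@@@,@@,,,,
gen 21: @@,,,,,@@@@,@,@@,@@@
gen 22: ,@,@@@@@,,@,,,@@,@,,
gen 23: @,,@,,,@,@,,@@@@,,,@
gen 24: @,@,,@@,,,,@@,,@,@@@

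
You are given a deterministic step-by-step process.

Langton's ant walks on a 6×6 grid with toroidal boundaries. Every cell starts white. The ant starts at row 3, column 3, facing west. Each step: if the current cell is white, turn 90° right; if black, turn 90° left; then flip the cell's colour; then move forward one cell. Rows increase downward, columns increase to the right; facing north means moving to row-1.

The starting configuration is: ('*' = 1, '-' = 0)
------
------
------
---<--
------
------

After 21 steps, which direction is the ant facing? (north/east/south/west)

t=0: ------
------
------
---<--
------
------
t=1: ------
------
---^--
---*--
------
------
t=2: ------
------
---*>-
---*--
------
------
t=3: ------
------
---**-
---*v-
------
------
t=4: ------
------
---**-
---<*-
------
------
t=5: ------
------
---**-
----*-
---v--
------
t=6: ------
------
---**-
----*-
--<*--
------
t=7: ------
------
---**-
--^-*-
--**--
------
t=8: ------
------
---**-
--*>*-
--**--
------
t=9: ------
------
---**-
--***-
--*v--
------
t=10: ------
------
---**-
--***-
--*->-
------
t=11: ------
------
---**-
--***-
--*-*-
----v-
t=12: ------
------
---**-
--***-
--*-*-
---<*-
t=13: ------
------
---**-
--***-
--*^*-
---**-
t=14: ------
------
---**-
--***-
--**>-
---**-
t=15: ------
------
---**-
--**^-
--**--
---**-
t=16: ------
------
---**-
--*<--
--**--
---**-
t=17: ------
------
---**-
--*---
--*v--
---**-
t=18: ------
------
---**-
--*---
--*->-
---**-
t=19: ------
------
---**-
--*---
--*-*-
---*v-
t=20: ------
------
---**-
--*---
--*-*-
---*->
t=21: -----v
------
---**-
--*---
--*-*-
---*-*

south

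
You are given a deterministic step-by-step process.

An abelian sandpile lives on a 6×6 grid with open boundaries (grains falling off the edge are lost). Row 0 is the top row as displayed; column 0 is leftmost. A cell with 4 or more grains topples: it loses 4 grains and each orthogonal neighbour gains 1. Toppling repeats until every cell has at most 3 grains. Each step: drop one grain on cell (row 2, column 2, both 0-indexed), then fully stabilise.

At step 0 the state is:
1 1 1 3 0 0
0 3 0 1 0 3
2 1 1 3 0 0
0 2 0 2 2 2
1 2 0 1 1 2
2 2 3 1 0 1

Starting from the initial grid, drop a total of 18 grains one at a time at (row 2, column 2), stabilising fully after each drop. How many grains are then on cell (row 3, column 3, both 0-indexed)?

t=0: 1 1 1 3 0 0
0 3 0 1 0 3
2 1 1 3 0 0
0 2 0 2 2 2
1 2 0 1 1 2
2 2 3 1 0 1
t=1: 1 1 1 3 0 0
0 3 0 1 0 3
2 1 2 3 0 0
0 2 0 2 2 2
1 2 0 1 1 2
2 2 3 1 0 1
t=2: 1 1 1 3 0 0
0 3 0 1 0 3
2 1 3 3 0 0
0 2 0 2 2 2
1 2 0 1 1 2
2 2 3 1 0 1
t=3: 1 1 1 3 0 0
0 3 1 2 0 3
2 2 1 0 1 0
0 2 1 3 2 2
1 2 0 1 1 2
2 2 3 1 0 1
t=4: 1 1 1 3 0 0
0 3 1 2 0 3
2 2 2 0 1 0
0 2 1 3 2 2
1 2 0 1 1 2
2 2 3 1 0 1
t=5: 1 1 1 3 0 0
0 3 1 2 0 3
2 2 3 0 1 0
0 2 1 3 2 2
1 2 0 1 1 2
2 2 3 1 0 1
t=6: 1 1 1 3 0 0
0 3 2 2 0 3
2 3 0 1 1 0
0 2 2 3 2 2
1 2 0 1 1 2
2 2 3 1 0 1
t=7: 1 1 1 3 0 0
0 3 2 2 0 3
2 3 1 1 1 0
0 2 2 3 2 2
1 2 0 1 1 2
2 2 3 1 0 1
t=8: 1 1 1 3 0 0
0 3 2 2 0 3
2 3 2 1 1 0
0 2 2 3 2 2
1 2 0 1 1 2
2 2 3 1 0 1
t=9: 1 1 1 3 0 0
0 3 2 2 0 3
2 3 3 1 1 0
0 2 2 3 2 2
1 2 0 1 1 2
2 2 3 1 0 1
t=10: 1 2 2 3 0 0
1 1 0 3 0 3
3 1 2 2 1 0
0 3 3 3 2 2
1 2 0 1 1 2
2 2 3 1 0 1
t=11: 1 2 2 3 0 0
1 1 0 3 0 3
3 1 3 2 1 0
0 3 3 3 2 2
1 2 0 1 1 2
2 2 3 1 0 1
t=12: 1 2 3 0 1 0
1 1 2 1 1 3
3 3 2 1 2 0
1 0 2 1 3 2
1 3 1 2 1 2
2 2 3 1 0 1
t=13: 1 2 3 0 1 0
1 1 2 1 1 3
3 3 3 1 2 0
1 0 2 1 3 2
1 3 1 2 1 2
2 2 3 1 0 1
t=14: 1 2 3 0 1 0
2 2 3 1 1 3
0 1 1 2 2 0
2 1 3 1 3 2
1 3 1 2 1 2
2 2 3 1 0 1
t=15: 1 2 3 0 1 0
2 2 3 1 1 3
0 1 2 2 2 0
2 1 3 1 3 2
1 3 1 2 1 2
2 2 3 1 0 1
t=16: 1 2 3 0 1 0
2 2 3 1 1 3
0 1 3 2 2 0
2 1 3 1 3 2
1 3 1 2 1 2
2 2 3 1 0 1
t=17: 1 3 0 1 1 0
2 3 1 2 1 3
0 2 2 3 2 0
2 2 0 2 3 2
1 3 2 2 1 2
2 2 3 1 0 1
t=18: 1 3 0 1 1 0
2 3 1 2 1 3
0 2 3 3 2 0
2 2 0 2 3 2
1 3 2 2 1 2
2 2 3 1 0 1

2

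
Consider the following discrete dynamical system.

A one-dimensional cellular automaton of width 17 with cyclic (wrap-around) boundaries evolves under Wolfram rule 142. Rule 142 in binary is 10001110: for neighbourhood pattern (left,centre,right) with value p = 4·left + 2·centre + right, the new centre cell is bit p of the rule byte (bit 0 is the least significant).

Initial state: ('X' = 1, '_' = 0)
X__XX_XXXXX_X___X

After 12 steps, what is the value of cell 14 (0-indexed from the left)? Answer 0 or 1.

1

k=0  X__XX_XXXXX_X___X
k=1  __XX__XXXX__X__XX
k=2  _XX__XXXX__XX_XX_
k=3  XX__XXXX__XX__X__
k=4  X__XXXX__XX__XX_X
k=5  __XXXX__XX__XX__X
k=6  _XXXX__XX__XX__XX
k=7  _XXX__XX__XX__XX_
k=8  XXX__XX__XX__XX__
k=9  XX__XX__XX__XX__X
k=10  X__XX__XX__XX__XX
k=11  __XX__XX__XX__XXX
k=12  _XX__XX__XX__XXX_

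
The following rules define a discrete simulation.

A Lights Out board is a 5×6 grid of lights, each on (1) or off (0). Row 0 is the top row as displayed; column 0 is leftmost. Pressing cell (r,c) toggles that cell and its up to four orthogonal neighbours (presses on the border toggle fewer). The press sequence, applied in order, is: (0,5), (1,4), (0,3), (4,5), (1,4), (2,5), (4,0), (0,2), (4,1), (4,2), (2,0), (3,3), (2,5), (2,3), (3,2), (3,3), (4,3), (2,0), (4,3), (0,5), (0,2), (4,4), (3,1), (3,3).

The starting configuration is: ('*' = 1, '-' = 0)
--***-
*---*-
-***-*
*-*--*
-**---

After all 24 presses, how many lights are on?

0) --***-
*---*-
-***-*
*-*--*
-**---
1) --**-*
*---**
-***-*
*-*--*
-**---
2) --****
*--*--
-*****
*-*--*
-**---
3) -----*
*-----
-*****
*-*--*
-**---
4) -----*
*-----
-*****
*-*---
-**-**
5) ----**
*--***
-***-*
*-*---
-**-**
6) ----**
*--**-
-****-
*-*--*
-**-**
7) ----**
*--**-
-****-
--*--*
*-*-**
8) -*****
*-***-
-****-
--*--*
*-*-**
9) -*****
*-***-
-****-
-**--*
-*--**
10) -*****
*-***-
-****-
-*---*
--****
11) -*****
--***-
*-***-
**---*
--****
12) -*****
--***-
*-*-*-
******
--*-**
13) -*****
--****
*-*--*
*****-
--*-**
14) -*****
--*-**
*--***
***-*-
--*-**
15) -*****
--*-**
*-****
*--**-
----**
16) -*****
--*-**
*-*-**
*-*---
---***
17) -*****
--*-**
*-*-**
*-**--
--*--*
18) -*****
*-*-**
-**-**
--**--
--*--*
19) -*****
*-*-**
-**-**
--*---
---***
20) -***--
*-*-*-
-**-**
--*---
---***
21) ------
*---*-
-**-**
--*---
---***
22) ------
*---*-
-**-**
--*-*-
------
23) ------
*---*-
--*-**
**--*-
-*----
24) ------
*---*-
--****
****--
-*-*--

12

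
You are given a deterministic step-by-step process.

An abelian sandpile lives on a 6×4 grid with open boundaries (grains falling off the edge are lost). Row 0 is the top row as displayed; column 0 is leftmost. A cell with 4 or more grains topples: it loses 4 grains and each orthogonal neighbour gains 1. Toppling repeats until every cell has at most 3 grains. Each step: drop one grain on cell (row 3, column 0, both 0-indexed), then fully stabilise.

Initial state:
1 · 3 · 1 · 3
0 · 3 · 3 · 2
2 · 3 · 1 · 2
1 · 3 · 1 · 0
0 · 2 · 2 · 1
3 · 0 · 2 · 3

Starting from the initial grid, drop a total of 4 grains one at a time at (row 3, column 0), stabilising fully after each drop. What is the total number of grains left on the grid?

43

0) 1 · 3 · 1 · 3
0 · 3 · 3 · 2
2 · 3 · 1 · 2
1 · 3 · 1 · 0
0 · 2 · 2 · 1
3 · 0 · 2 · 3
1) 1 · 3 · 1 · 3
0 · 3 · 3 · 2
2 · 3 · 1 · 2
2 · 3 · 1 · 0
0 · 2 · 2 · 1
3 · 0 · 2 · 3
2) 1 · 3 · 1 · 3
0 · 3 · 3 · 2
2 · 3 · 1 · 2
3 · 3 · 1 · 0
0 · 2 · 2 · 1
3 · 0 · 2 · 3
3) 2 · 0 · 3 · 3
2 · 2 · 0 · 3
0 · 2 · 3 · 2
2 · 1 · 2 · 0
1 · 3 · 2 · 1
3 · 0 · 2 · 3
4) 2 · 0 · 3 · 3
2 · 2 · 0 · 3
0 · 2 · 3 · 2
3 · 1 · 2 · 0
1 · 3 · 2 · 1
3 · 0 · 2 · 3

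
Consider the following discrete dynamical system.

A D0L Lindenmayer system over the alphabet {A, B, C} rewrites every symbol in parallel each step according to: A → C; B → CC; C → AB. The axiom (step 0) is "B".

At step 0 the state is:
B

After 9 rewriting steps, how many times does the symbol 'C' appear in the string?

t=0: B
t=1: CC
t=2: ABAB
t=3: CCCCCC
t=4: ABABABABABAB
t=5: CCCCCCCCCCCCCCCCCC
t=6: ABABABABABABABABABABABABABABABABABAB
t=7: CCCCCCCCCCCCCCCCCCCCCCCCCCCCCCCCCCCCCCCCCCCCCCCCCCCCCC
t=8: ABABABABABABABABABABABABABABABABABABABABABABABABABABABABABABABABABABABABABABABABABABABABABABABABABABABABABAB
t=9: CCCCCCCCCCCCCCCCCCCCCCCCCCCCCCCCCCCCCCCCCCCCCCCCCCCCCCCCCC…CCCCCCCCCCCCCCCCCCCCCCCCCCCCCCCCCCCCCCCCCCCCCCCCCCCCCCCCCC  (len 162)

162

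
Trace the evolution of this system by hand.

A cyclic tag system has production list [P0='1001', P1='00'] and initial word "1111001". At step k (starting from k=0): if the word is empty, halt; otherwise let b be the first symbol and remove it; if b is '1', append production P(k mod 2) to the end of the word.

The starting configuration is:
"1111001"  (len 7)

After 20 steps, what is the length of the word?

gen 0: "1111001"  (len 7)
gen 1: "1110011001"  (len 10)
gen 2: "11001100100"  (len 11)
gen 3: "10011001001001"  (len 14)
gen 4: "001100100100100"  (len 15)
gen 5: "01100100100100"  (len 14)
gen 6: "1100100100100"  (len 13)
gen 7: "1001001001001001"  (len 16)
gen 8: "00100100100100100"  (len 17)
gen 9: "0100100100100100"  (len 16)
gen 10: "100100100100100"  (len 15)
gen 11: "001001001001001001"  (len 18)
gen 12: "01001001001001001"  (len 17)
gen 13: "1001001001001001"  (len 16)
gen 14: "00100100100100100"  (len 17)
gen 15: "0100100100100100"  (len 16)
gen 16: "100100100100100"  (len 15)
gen 17: "001001001001001001"  (len 18)
gen 18: "01001001001001001"  (len 17)
gen 19: "1001001001001001"  (len 16)
gen 20: "00100100100100100"  (len 17)

17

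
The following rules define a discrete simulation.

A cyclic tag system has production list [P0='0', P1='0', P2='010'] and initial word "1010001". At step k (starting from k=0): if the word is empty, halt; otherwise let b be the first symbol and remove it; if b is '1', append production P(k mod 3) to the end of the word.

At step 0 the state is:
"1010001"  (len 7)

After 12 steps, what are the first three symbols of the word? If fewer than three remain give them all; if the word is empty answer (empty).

[0] "1010001"  (len 7)
[1] "0100010"  (len 7)
[2] "100010"  (len 6)
[3] "00010010"  (len 8)
[4] "0010010"  (len 7)
[5] "010010"  (len 6)
[6] "10010"  (len 5)
[7] "00100"  (len 5)
[8] "0100"  (len 4)
[9] "100"  (len 3)
[10] "000"  (len 3)
[11] "00"  (len 2)
[12] "0"  (len 1)

0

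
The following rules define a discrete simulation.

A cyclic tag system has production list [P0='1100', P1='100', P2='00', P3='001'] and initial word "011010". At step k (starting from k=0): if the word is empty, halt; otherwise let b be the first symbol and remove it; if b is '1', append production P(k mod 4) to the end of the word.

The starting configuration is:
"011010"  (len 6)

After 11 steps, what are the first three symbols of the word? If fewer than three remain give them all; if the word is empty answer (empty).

[0] "011010"  (len 6)
[1] "11010"  (len 5)
[2] "1010100"  (len 7)
[3] "01010000"  (len 8)
[4] "1010000"  (len 7)
[5] "0100001100"  (len 10)
[6] "100001100"  (len 9)
[7] "0000110000"  (len 10)
[8] "000110000"  (len 9)
[9] "00110000"  (len 8)
[10] "0110000"  (len 7)
[11] "110000"  (len 6)

110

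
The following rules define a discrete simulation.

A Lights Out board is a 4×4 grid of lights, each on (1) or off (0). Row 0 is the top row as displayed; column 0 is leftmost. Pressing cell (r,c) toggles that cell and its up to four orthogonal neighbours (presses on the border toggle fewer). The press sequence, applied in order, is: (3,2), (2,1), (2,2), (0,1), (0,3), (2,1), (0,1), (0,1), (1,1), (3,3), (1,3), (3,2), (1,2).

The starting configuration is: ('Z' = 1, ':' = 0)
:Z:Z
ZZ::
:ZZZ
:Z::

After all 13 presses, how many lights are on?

[0] :Z:Z
ZZ::
:ZZZ
:Z::
[1] :Z:Z
ZZ::
:Z:Z
::ZZ
[2] :Z:Z
Z:::
Z:ZZ
:ZZZ
[3] :Z:Z
Z:Z:
ZZ::
:Z:Z
[4] Z:ZZ
ZZZ:
ZZ::
:Z:Z
[5] Z:::
ZZZZ
ZZ::
:Z:Z
[6] Z:::
Z:ZZ
::Z:
:::Z
[7] :ZZ:
ZZZZ
::Z:
:::Z
[8] Z:::
Z:ZZ
::Z:
:::Z
[9] ZZ::
:Z:Z
:ZZ:
:::Z
[10] ZZ::
:Z:Z
:ZZZ
::Z:
[11] ZZ:Z
:ZZ:
:ZZ:
::Z:
[12] ZZ:Z
:ZZ:
:Z::
:Z:Z
[13] ZZZZ
:::Z
:ZZ:
:Z:Z

9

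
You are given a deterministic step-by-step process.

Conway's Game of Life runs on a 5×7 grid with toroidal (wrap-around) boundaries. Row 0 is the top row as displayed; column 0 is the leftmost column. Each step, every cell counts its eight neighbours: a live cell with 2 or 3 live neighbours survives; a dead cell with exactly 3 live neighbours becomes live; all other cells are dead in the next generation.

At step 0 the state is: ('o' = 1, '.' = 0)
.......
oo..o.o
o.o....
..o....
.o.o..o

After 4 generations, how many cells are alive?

15

[0] .......
oo..o.o
o.o....
..o....
.o.o..o
[1] .oo..oo
oo....o
o.oo..o
o.oo...
..o....
[2] ..o..oo
...o...
...o...
o.....o
o.....o
[3] o....oo
..ooo..
.......
o.....o
.o.....
[4] ooooooo
...oooo
...o...
o......
.o...o.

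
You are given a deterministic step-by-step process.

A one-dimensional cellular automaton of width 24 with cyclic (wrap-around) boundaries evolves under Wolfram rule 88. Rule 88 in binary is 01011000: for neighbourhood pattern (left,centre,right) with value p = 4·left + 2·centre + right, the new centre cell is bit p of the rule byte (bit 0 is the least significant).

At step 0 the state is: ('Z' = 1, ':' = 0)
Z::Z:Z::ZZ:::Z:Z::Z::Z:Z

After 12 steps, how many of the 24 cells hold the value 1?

8

0) Z::Z:Z::ZZ:::Z:Z::Z::Z:Z
1) ZZ::::Z:ZZZ:::::Z::Z:::Z
2) :ZZ:::::Z:ZZ:::::Z::Z::Z
3) :ZZZ::::::ZZZ:::::Z::Z::
4) :Z:ZZ:::::Z:ZZ:::::Z::Z:
5) :::ZZZ::::::ZZZ:::::Z::Z
6) Z::Z:ZZ:::::Z:ZZ:::::Z::
7) :Z:::ZZZ::::::ZZZ:::::Z:
8) ::Z::Z:ZZ:::::Z:ZZ:::::Z
9) Z::Z:::ZZZ::::::ZZZ:::::
10) :Z::Z::Z:ZZ:::::Z:ZZ::::
11) ::Z::Z:::ZZZ::::::ZZZ:::
12) :::Z::Z::Z:ZZ:::::Z:ZZ::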